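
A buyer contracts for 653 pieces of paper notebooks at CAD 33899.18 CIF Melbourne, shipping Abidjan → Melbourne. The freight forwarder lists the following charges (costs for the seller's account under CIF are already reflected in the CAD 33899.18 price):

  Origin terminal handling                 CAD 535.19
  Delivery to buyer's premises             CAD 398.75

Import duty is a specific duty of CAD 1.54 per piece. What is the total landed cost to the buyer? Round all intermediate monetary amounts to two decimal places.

Total landed cost: CAD 35303.55

CIF: the seller pays costs through ocean freight and marine insurance to the destination port.
Already in the invoice (seller's account under CIF): origin terminal — exclude.
The CIF price already equals the CIF value: 33899.18
Import duty = 653 × 1.54 = 1005.62
Buyer bears: delivery 398.75 + duty 1005.62 = 1404.37
Landed cost = invoice 33899.18 + 1404.37 = 35303.55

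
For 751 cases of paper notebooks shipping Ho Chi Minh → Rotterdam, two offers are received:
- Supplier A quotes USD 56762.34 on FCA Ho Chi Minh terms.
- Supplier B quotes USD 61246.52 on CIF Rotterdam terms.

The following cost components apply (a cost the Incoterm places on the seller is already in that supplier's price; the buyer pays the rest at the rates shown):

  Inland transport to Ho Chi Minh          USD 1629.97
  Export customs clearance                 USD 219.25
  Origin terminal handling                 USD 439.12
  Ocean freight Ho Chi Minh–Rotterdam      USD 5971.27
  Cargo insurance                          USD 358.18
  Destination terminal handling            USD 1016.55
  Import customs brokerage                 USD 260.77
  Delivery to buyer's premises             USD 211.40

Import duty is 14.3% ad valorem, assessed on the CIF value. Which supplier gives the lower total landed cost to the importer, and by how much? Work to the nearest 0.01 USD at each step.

Supplier B is cheaper by USD 2611.06

Supplier A (FCA):
CIF value = FCA price + origin terminal + freight + insurance = 56762.34 + 439.12 + 5971.27 + 358.18 = 63530.91
Import duty = 63530.91 × 14.3% = 9084.92
Buyer bears (A): 439.12 + 5971.27 + 358.18 + 1016.55 + 260.77 + 211.40 = 8257.29
Landed cost (A) = invoice 56762.34 + 8257.29 + duty 9084.92 = 74104.55
Supplier B (CIF):
The CIF price already equals the CIF value: 61246.52
Import duty = 61246.52 × 14.3% = 8758.25
Buyer bears (B): 1016.55 + 260.77 + 211.40 = 1488.72
Landed cost (B) = invoice 61246.52 + 1488.72 + duty 8758.25 = 71493.49
Difference = |74104.55 − 71493.49| = 2611.06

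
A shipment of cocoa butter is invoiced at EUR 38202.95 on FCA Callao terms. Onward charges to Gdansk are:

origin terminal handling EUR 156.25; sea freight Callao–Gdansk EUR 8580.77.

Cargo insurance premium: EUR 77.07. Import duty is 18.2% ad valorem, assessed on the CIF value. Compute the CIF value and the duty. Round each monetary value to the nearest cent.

CIF value: EUR 47017.04; import duty: EUR 8557.10

CIF = FCA price + pre-shipment costs + freight + insurance
CIF = 38202.95 + 156.25 + 8580.77 + 77.07 = 47017.04
Import duty = 47017.04 × 18.2% = 8557.10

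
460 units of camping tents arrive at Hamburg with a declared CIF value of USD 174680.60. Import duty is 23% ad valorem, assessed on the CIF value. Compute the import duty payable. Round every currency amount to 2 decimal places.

Import duty = 174680.60 × 23% = 40176.54

Import duty: USD 40176.54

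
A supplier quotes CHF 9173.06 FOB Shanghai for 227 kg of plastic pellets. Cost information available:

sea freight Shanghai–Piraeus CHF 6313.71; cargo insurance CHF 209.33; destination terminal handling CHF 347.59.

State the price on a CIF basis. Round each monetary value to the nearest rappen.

Not relevant to the conversion: destination terminal — on the buyer under both terms; not part of either seller's price.
From FOB to CIF, the seller additionally bears: freight, insurance.
CIF price = 9173.06 + 6313.71 + 209.33 = 15696.10

CIF price: CHF 15696.10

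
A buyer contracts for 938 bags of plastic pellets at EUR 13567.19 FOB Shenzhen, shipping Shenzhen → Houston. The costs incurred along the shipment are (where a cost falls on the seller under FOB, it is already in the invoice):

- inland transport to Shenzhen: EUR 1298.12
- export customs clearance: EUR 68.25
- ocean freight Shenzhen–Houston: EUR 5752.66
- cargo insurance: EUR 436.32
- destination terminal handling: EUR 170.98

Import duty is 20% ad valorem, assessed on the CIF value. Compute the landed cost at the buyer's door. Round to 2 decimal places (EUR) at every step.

Total landed cost: EUR 23878.38

FOB: the seller bears costs until goods are on board at the origin port; the buyer bears freight, insurance and all costs thereafter.
Already in the invoice (seller's account under FOB): inland to port, export clearance — exclude.
CIF value = FOB price + freight + insurance = 13567.19 + 5752.66 + 436.32 = 19756.17
Import duty = 19756.17 × 20% = 3951.23
Buyer bears: freight 5752.66 + insurance 436.32 + destination terminal 170.98 + duty 3951.23 = 10311.19
Landed cost = invoice 13567.19 + 10311.19 = 23878.38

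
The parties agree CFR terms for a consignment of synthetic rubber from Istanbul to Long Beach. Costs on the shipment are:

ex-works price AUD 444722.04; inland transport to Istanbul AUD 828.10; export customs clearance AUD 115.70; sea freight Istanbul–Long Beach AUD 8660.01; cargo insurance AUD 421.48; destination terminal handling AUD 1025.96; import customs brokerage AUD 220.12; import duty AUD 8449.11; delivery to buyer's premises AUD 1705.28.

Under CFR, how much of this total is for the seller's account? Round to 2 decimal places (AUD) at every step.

CFR: the seller pays costs through ocean freight to the destination port, but not insurance.
Seller's account: goods 444722.04 + inland to port 828.10 + export clearance 115.70 + freight 8660.01 = 454325.85
Buyer's account: insurance 421.48 + destination terminal 1025.96 + brokerage 220.12 + duty 8449.11 + delivery 1705.28 = 11821.95

Seller's account: AUD 454325.85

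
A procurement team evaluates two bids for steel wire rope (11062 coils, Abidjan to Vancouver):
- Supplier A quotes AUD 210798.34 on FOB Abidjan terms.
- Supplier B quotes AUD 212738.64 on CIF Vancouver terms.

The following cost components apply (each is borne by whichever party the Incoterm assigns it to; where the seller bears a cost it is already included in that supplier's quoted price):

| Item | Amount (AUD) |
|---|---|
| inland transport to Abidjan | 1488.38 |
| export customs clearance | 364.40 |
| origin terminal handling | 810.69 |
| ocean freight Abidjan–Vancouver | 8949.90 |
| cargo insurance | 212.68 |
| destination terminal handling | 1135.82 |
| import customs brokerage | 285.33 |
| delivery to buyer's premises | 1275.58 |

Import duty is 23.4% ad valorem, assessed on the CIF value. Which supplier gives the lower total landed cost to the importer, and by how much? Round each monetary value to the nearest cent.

Supplier A (FOB):
CIF value = FOB price + freight + insurance = 210798.34 + 8949.90 + 212.68 = 219960.92
Import duty = 219960.92 × 23.4% = 51470.86
Buyer bears (A): 8949.90 + 212.68 + 1135.82 + 285.33 + 1275.58 = 11859.31
Landed cost (A) = invoice 210798.34 + 11859.31 + duty 51470.86 = 274128.51
Supplier B (CIF):
The CIF price already equals the CIF value: 212738.64
Import duty = 212738.64 × 23.4% = 49780.84
Buyer bears (B): 1135.82 + 285.33 + 1275.58 = 2696.73
Landed cost (B) = invoice 212738.64 + 2696.73 + duty 49780.84 = 265216.21
Difference = |274128.51 − 265216.21| = 8912.30

Supplier B is cheaper by AUD 8912.30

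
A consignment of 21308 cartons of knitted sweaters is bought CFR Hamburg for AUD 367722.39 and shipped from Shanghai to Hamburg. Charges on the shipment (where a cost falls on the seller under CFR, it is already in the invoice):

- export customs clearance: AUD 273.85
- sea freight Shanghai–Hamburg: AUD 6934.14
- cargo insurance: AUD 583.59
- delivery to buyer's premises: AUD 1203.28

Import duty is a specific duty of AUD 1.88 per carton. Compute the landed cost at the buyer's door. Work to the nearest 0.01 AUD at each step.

Total landed cost: AUD 409568.30

CFR: the seller pays costs through ocean freight to the destination port, but not insurance.
Already in the invoice (seller's account under CFR): export clearance, freight — exclude.
CIF value = CFR price + insurance = 367722.39 + 583.59 = 368305.98
Import duty = 21308 × 1.88 = 40059.04
Buyer bears: insurance 583.59 + delivery 1203.28 + duty 40059.04 = 41845.91
Landed cost = invoice 367722.39 + 41845.91 = 409568.30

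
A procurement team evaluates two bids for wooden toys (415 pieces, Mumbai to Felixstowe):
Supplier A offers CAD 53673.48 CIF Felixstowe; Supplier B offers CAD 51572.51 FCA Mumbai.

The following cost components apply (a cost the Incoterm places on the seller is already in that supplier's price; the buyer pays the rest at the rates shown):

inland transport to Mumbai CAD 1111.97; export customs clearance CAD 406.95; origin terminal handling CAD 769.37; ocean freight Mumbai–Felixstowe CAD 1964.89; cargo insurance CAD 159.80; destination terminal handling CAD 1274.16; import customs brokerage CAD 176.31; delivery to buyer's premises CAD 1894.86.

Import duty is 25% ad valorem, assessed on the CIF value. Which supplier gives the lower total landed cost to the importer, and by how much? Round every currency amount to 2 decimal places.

Supplier A is cheaper by CAD 991.36

Supplier A (CIF):
The CIF price already equals the CIF value: 53673.48
Import duty = 53673.48 × 25% = 13418.37
Buyer bears (A): 1274.16 + 176.31 + 1894.86 = 3345.33
Landed cost (A) = invoice 53673.48 + 3345.33 + duty 13418.37 = 70437.18
Supplier B (FCA):
CIF value = FCA price + origin terminal + freight + insurance = 51572.51 + 769.37 + 1964.89 + 159.80 = 54466.57
Import duty = 54466.57 × 25% = 13616.64
Buyer bears (B): 769.37 + 1964.89 + 159.80 + 1274.16 + 176.31 + 1894.86 = 6239.39
Landed cost (B) = invoice 51572.51 + 6239.39 + duty 13616.64 = 71428.54
Difference = |70437.18 − 71428.54| = 991.36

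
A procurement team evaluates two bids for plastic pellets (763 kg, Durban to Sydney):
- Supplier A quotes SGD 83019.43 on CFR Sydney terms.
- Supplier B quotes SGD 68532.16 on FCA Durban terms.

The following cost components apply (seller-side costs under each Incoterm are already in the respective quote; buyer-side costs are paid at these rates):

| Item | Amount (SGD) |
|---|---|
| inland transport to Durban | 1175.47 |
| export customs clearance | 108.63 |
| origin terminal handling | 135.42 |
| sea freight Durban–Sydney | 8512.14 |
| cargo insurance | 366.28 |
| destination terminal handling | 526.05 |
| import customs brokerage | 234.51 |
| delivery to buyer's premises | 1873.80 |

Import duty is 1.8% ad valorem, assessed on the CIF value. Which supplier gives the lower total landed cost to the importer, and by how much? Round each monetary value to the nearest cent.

Supplier A (CFR):
CIF value = CFR price + insurance = 83019.43 + 366.28 = 83385.71
Import duty = 83385.71 × 1.8% = 1500.94
Buyer bears (A): 366.28 + 526.05 + 234.51 + 1873.80 = 3000.64
Landed cost (A) = invoice 83019.43 + 3000.64 + duty 1500.94 = 87521.01
Supplier B (FCA):
CIF value = FCA price + origin terminal + freight + insurance = 68532.16 + 135.42 + 8512.14 + 366.28 = 77546.00
Import duty = 77546.00 × 1.8% = 1395.83
Buyer bears (B): 135.42 + 8512.14 + 366.28 + 526.05 + 234.51 + 1873.80 = 11648.20
Landed cost (B) = invoice 68532.16 + 11648.20 + duty 1395.83 = 81576.19
Difference = |87521.01 − 81576.19| = 5944.82

Supplier B is cheaper by SGD 5944.82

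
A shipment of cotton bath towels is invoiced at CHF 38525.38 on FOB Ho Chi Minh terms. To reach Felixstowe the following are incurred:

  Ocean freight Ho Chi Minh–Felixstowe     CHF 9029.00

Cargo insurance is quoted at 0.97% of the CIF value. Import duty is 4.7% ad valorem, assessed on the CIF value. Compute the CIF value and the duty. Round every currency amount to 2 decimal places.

CIF value: CHF 48020.18; import duty: CHF 2256.95

Let C be the CIF value. C = FOB price + freight + 0.97% × C
C − 0.97% × C = 38525.38 + 9029.00
0.9903 × C = 47554.38
C = 47554.38 / 0.9903 = 48020.18
Insurance premium = 0.97% × 48020.18 = 465.80
Import duty = 48020.18 × 4.7% = 2256.95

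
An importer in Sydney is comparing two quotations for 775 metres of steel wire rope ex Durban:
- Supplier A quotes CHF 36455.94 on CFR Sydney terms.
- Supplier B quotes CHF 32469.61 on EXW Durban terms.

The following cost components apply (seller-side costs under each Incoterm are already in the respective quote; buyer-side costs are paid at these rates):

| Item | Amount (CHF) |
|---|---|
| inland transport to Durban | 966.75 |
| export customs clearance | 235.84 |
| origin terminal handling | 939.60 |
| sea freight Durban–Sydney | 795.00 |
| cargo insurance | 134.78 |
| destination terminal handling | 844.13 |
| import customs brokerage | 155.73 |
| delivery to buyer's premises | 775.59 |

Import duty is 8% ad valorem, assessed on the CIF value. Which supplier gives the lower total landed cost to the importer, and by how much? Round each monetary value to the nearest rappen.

Supplier A (CFR):
CIF value = CFR price + insurance = 36455.94 + 134.78 = 36590.72
Import duty = 36590.72 × 8% = 2927.26
Buyer bears (A): 134.78 + 844.13 + 155.73 + 775.59 = 1910.23
Landed cost (A) = invoice 36455.94 + 1910.23 + duty 2927.26 = 41293.43
Supplier B (EXW):
CIF value = EXW price + inland to port + export clearance + origin terminal + freight + insurance = 32469.61 + 966.75 + 235.84 + 939.60 + 795.00 + 134.78 = 35541.58
Import duty = 35541.58 × 8% = 2843.33
Buyer bears (B): 966.75 + 235.84 + 939.60 + 795.00 + 134.78 + 844.13 + 155.73 + 775.59 = 4847.42
Landed cost (B) = invoice 32469.61 + 4847.42 + duty 2843.33 = 40160.36
Difference = |41293.43 − 40160.36| = 1133.07

Supplier B is cheaper by CHF 1133.07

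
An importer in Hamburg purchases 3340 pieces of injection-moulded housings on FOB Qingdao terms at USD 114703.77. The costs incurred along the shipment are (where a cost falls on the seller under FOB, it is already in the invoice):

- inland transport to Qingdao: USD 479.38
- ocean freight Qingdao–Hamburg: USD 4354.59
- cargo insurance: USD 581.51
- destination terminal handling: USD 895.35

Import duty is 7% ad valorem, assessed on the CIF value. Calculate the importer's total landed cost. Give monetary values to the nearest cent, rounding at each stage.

FOB: the seller bears costs until goods are on board at the origin port; the buyer bears freight, insurance and all costs thereafter.
Already in the invoice (seller's account under FOB): inland to port — exclude.
CIF value = FOB price + freight + insurance = 114703.77 + 4354.59 + 581.51 = 119639.87
Import duty = 119639.87 × 7% = 8374.79
Buyer bears: freight 4354.59 + insurance 581.51 + destination terminal 895.35 + duty 8374.79 = 14206.24
Landed cost = invoice 114703.77 + 14206.24 = 128910.01

Total landed cost: USD 128910.01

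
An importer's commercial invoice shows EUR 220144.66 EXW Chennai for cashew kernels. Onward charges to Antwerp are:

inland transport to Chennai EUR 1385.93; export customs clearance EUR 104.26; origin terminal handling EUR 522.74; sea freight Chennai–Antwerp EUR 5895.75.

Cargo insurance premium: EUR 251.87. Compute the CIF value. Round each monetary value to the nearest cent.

CIF value: EUR 228305.21

CIF = EXW price + pre-shipment costs + freight + insurance
CIF = 220144.66 + 1385.93 + 104.26 + 522.74 + 5895.75 + 251.87 = 228305.21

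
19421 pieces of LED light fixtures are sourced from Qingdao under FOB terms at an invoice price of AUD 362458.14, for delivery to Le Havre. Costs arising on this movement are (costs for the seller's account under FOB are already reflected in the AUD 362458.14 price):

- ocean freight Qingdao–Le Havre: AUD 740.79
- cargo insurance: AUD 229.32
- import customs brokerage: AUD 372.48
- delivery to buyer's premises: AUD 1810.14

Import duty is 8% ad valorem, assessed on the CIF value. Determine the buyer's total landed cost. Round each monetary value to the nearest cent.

Total landed cost: AUD 394685.13

FOB: the seller bears costs until goods are on board at the origin port; the buyer bears freight, insurance and all costs thereafter.
CIF value = FOB price + freight + insurance = 362458.14 + 740.79 + 229.32 = 363428.25
Import duty = 363428.25 × 8% = 29074.26
Buyer bears: freight 740.79 + insurance 229.32 + brokerage 372.48 + delivery 1810.14 + duty 29074.26 = 32226.99
Landed cost = invoice 362458.14 + 32226.99 = 394685.13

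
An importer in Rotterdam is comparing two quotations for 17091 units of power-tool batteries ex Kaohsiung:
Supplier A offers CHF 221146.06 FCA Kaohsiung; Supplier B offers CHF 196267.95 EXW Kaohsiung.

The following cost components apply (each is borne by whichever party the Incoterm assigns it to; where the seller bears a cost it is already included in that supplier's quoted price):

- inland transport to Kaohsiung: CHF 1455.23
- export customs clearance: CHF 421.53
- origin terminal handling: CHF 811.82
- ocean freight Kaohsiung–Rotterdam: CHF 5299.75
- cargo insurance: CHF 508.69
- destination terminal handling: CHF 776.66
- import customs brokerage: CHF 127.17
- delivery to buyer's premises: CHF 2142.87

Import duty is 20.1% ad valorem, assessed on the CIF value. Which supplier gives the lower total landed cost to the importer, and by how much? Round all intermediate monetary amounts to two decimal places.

Supplier A (FCA):
CIF value = FCA price + origin terminal + freight + insurance = 221146.06 + 811.82 + 5299.75 + 508.69 = 227766.32
Import duty = 227766.32 × 20.1% = 45781.03
Buyer bears (A): 811.82 + 5299.75 + 508.69 + 776.66 + 127.17 + 2142.87 = 9666.96
Landed cost (A) = invoice 221146.06 + 9666.96 + duty 45781.03 = 276594.05
Supplier B (EXW):
CIF value = EXW price + inland to port + export clearance + origin terminal + freight + insurance = 196267.95 + 1455.23 + 421.53 + 811.82 + 5299.75 + 508.69 = 204764.97
Import duty = 204764.97 × 20.1% = 41157.76
Buyer bears (B): 1455.23 + 421.53 + 811.82 + 5299.75 + 508.69 + 776.66 + 127.17 + 2142.87 = 11543.72
Landed cost (B) = invoice 196267.95 + 11543.72 + duty 41157.76 = 248969.43
Difference = |276594.05 − 248969.43| = 27624.62

Supplier B is cheaper by CHF 27624.62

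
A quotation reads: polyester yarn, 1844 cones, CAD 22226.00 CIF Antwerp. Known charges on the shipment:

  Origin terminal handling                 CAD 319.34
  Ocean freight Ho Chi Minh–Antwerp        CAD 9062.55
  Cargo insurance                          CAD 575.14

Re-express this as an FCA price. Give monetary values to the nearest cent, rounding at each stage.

From CIF to FCA, the seller no longer bears: origin terminal, freight, insurance.
FCA price = 22226.00 − 319.34 − 9062.55 − 575.14 = 12268.97

FCA price: CAD 12268.97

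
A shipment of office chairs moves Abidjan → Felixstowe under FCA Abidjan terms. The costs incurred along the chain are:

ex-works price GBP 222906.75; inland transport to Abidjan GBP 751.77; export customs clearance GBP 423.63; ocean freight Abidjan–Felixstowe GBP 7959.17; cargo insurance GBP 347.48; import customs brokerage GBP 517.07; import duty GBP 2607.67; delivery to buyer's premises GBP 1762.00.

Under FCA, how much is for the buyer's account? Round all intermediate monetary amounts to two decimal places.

FCA: the seller delivers export-cleared goods to the carrier; the buyer bears costs from that point.
Seller's account: goods 222906.75 + inland to port 751.77 + export clearance 423.63 = 224082.15
Buyer's account: freight 7959.17 + insurance 347.48 + brokerage 517.07 + duty 2607.67 + delivery 1762.00 = 13193.39

Buyer's account: GBP 13193.39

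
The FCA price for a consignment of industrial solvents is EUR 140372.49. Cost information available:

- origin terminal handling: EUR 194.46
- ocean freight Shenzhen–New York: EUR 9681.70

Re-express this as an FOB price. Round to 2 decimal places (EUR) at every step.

FOB price: EUR 140566.95

Not relevant to the conversion: freight — on the buyer under both terms; not part of either seller's price.
From FCA to FOB, the seller additionally bears: origin terminal.
FOB price = 140372.49 + 194.46 = 140566.95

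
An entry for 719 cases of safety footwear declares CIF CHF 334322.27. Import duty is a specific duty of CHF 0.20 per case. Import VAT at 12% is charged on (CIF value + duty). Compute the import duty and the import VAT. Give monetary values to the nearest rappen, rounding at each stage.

Import duty: CHF 143.80; import VAT: CHF 40135.93

Import duty = 719 × 0.20 = 143.80
VAT base = CIF + duty = 334322.27 + 143.80 = 334466.07
Import VAT = 334466.07 × 12% = 40135.93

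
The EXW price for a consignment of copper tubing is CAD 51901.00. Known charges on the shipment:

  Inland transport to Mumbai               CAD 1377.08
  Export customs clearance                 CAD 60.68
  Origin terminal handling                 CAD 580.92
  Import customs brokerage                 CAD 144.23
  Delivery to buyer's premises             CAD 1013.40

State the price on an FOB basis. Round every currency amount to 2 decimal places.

FOB price: CAD 53919.68

Not relevant to the conversion: delivery, brokerage — on the buyer under both terms; not part of either seller's price.
From EXW to FOB, the seller additionally bears: inland to port, export clearance, origin terminal.
FOB price = 51901.00 + 1377.08 + 60.68 + 580.92 = 53919.68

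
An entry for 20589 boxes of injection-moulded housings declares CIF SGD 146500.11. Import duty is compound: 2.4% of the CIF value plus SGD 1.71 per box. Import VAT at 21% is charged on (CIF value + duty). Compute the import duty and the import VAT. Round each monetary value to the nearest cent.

Import duty: SGD 38723.19; import VAT: SGD 38896.89

Ad valorem component: 146500.11 × 2.4% = 3516.00
Specific component: 20589 × 1.71 = 35207.19
Import duty = 3516.00 + 35207.19 = 38723.19
VAT base = CIF + duty = 146500.11 + 38723.19 = 185223.30
Import VAT = 185223.30 × 21% = 38896.89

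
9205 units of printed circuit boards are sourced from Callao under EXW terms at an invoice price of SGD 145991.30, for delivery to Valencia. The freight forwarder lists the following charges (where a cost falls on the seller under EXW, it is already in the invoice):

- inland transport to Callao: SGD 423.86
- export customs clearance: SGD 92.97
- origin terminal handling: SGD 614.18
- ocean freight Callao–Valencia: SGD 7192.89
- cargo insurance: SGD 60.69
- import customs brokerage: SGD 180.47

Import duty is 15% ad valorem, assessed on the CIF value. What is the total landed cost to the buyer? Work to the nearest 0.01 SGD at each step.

EXW: the seller makes goods available at their premises; the buyer bears all onward costs.
CIF value = EXW price + inland to port + export clearance + origin terminal + freight + insurance = 145991.30 + 423.86 + 92.97 + 614.18 + 7192.89 + 60.69 = 154375.89
Import duty = 154375.89 × 15% = 23156.38
Buyer bears: inland to port 423.86 + export clearance 92.97 + origin terminal 614.18 + freight 7192.89 + insurance 60.69 + brokerage 180.47 + duty 23156.38 = 31721.44
Landed cost = invoice 145991.30 + 31721.44 = 177712.74

Total landed cost: SGD 177712.74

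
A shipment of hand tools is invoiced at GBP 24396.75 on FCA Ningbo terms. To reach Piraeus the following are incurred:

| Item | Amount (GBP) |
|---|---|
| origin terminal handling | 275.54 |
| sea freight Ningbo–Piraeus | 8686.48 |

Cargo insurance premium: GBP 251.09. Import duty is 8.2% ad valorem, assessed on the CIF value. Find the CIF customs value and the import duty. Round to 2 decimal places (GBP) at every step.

CIF = FCA price + pre-shipment costs + freight + insurance
CIF = 24396.75 + 275.54 + 8686.48 + 251.09 = 33609.86
Import duty = 33609.86 × 8.2% = 2756.01

CIF value: GBP 33609.86; import duty: GBP 2756.01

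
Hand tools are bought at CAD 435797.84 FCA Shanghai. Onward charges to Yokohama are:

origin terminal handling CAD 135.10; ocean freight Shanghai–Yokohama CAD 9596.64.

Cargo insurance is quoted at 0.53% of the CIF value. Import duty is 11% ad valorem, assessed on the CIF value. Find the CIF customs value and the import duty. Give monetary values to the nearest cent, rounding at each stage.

Let C be the CIF value. C = FCA price + pre-shipment costs + freight + 0.53% × C
C − 0.53% × C = 435797.84 + 135.10 + 9596.64
0.9947 × C = 445529.58
C = 445529.58 / 0.9947 = 447903.47
Insurance premium = 0.53% × 447903.47 = 2373.89
Import duty = 447903.47 × 11% = 49269.38

CIF value: CAD 447903.47; import duty: CAD 49269.38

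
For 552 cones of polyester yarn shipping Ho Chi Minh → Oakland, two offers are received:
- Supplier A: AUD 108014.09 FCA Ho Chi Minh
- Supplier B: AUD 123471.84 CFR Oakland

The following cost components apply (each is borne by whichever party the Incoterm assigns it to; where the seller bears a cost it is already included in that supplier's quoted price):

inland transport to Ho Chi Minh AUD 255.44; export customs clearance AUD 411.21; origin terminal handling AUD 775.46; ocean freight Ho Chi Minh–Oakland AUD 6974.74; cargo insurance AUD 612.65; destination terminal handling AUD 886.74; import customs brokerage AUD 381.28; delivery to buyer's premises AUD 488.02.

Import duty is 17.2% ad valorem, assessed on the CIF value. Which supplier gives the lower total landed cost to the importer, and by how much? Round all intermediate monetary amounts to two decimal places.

Supplier A is cheaper by AUD 9033.25

Supplier A (FCA):
CIF value = FCA price + origin terminal + freight + insurance = 108014.09 + 775.46 + 6974.74 + 612.65 = 116376.94
Import duty = 116376.94 × 17.2% = 20016.83
Buyer bears (A): 775.46 + 6974.74 + 612.65 + 886.74 + 381.28 + 488.02 = 10118.89
Landed cost (A) = invoice 108014.09 + 10118.89 + duty 20016.83 = 138149.81
Supplier B (CFR):
CIF value = CFR price + insurance = 123471.84 + 612.65 = 124084.49
Import duty = 124084.49 × 17.2% = 21342.53
Buyer bears (B): 612.65 + 886.74 + 381.28 + 488.02 = 2368.69
Landed cost (B) = invoice 123471.84 + 2368.69 + duty 21342.53 = 147183.06
Difference = |138149.81 − 147183.06| = 9033.25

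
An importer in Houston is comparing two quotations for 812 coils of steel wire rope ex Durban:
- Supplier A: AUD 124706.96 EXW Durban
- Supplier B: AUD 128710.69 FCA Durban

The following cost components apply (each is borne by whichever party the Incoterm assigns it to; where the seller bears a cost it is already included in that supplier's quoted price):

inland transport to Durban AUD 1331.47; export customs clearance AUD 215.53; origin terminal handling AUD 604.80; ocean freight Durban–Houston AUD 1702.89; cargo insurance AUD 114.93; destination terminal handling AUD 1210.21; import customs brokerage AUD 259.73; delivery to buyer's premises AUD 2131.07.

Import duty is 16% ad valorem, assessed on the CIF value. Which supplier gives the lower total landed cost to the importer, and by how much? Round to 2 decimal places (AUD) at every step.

Supplier A is cheaper by AUD 2849.81

Supplier A (EXW):
CIF value = EXW price + inland to port + export clearance + origin terminal + freight + insurance = 124706.96 + 1331.47 + 215.53 + 604.80 + 1702.89 + 114.93 = 128676.58
Import duty = 128676.58 × 16% = 20588.25
Buyer bears (A): 1331.47 + 215.53 + 604.80 + 1702.89 + 114.93 + 1210.21 + 259.73 + 2131.07 = 7570.63
Landed cost (A) = invoice 124706.96 + 7570.63 + duty 20588.25 = 152865.84
Supplier B (FCA):
CIF value = FCA price + origin terminal + freight + insurance = 128710.69 + 604.80 + 1702.89 + 114.93 = 131133.31
Import duty = 131133.31 × 16% = 20981.33
Buyer bears (B): 604.80 + 1702.89 + 114.93 + 1210.21 + 259.73 + 2131.07 = 6023.63
Landed cost (B) = invoice 128710.69 + 6023.63 + duty 20981.33 = 155715.65
Difference = |152865.84 − 155715.65| = 2849.81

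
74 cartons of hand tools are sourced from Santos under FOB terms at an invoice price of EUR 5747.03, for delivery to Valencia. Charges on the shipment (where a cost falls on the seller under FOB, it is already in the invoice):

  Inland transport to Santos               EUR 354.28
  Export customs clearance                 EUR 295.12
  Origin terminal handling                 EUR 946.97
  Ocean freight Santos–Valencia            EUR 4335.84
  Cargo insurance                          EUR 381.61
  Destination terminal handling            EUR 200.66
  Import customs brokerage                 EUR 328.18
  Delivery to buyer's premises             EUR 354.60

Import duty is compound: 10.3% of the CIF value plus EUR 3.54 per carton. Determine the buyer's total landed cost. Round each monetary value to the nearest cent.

FOB: the seller bears costs until goods are on board at the origin port; the buyer bears freight, insurance and all costs thereafter.
Already in the invoice (seller's account under FOB): inland to port, export clearance, origin terminal — exclude.
CIF value = FOB price + freight + insurance = 5747.03 + 4335.84 + 381.61 = 10464.48
Ad valorem component: 10464.48 × 10.3% = 1077.84
Specific component: 74 × 3.54 = 261.96
Import duty = 1077.84 + 261.96 = 1339.80
Buyer bears: freight 4335.84 + insurance 381.61 + destination terminal 200.66 + brokerage 328.18 + delivery 354.60 + duty 1339.80 = 6940.69
Landed cost = invoice 5747.03 + 6940.69 = 12687.72

Total landed cost: EUR 12687.72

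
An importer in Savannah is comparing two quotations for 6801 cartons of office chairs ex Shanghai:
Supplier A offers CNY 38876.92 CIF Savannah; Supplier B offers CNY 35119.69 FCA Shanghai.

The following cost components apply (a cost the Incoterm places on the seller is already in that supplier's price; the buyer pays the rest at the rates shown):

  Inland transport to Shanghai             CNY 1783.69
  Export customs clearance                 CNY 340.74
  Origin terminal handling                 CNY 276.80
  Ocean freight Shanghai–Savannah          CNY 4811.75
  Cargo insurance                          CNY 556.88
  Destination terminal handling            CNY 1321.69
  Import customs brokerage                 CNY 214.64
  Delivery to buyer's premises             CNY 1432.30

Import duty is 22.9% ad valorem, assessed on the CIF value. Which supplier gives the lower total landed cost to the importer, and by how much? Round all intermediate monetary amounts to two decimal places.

Supplier A (CIF):
The CIF price already equals the CIF value: 38876.92
Import duty = 38876.92 × 22.9% = 8902.81
Buyer bears (A): 1321.69 + 214.64 + 1432.30 = 2968.63
Landed cost (A) = invoice 38876.92 + 2968.63 + duty 8902.81 = 50748.36
Supplier B (FCA):
CIF value = FCA price + origin terminal + freight + insurance = 35119.69 + 276.80 + 4811.75 + 556.88 = 40765.12
Import duty = 40765.12 × 22.9% = 9335.21
Buyer bears (B): 276.80 + 4811.75 + 556.88 + 1321.69 + 214.64 + 1432.30 = 8614.06
Landed cost (B) = invoice 35119.69 + 8614.06 + duty 9335.21 = 53068.96
Difference = |50748.36 − 53068.96| = 2320.60

Supplier A is cheaper by CNY 2320.60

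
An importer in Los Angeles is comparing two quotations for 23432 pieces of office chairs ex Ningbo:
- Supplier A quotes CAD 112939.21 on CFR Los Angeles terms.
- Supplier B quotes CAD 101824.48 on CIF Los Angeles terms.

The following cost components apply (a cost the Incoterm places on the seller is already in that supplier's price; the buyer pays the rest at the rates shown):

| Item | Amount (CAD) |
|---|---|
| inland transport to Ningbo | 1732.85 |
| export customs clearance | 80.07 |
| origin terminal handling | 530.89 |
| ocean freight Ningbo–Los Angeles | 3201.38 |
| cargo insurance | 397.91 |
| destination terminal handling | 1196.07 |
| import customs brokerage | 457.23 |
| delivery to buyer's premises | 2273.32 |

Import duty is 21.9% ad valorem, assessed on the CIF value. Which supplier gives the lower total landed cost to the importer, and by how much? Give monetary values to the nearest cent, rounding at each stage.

Supplier B is cheaper by CAD 14033.91

Supplier A (CFR):
CIF value = CFR price + insurance = 112939.21 + 397.91 = 113337.12
Import duty = 113337.12 × 21.9% = 24820.83
Buyer bears (A): 397.91 + 1196.07 + 457.23 + 2273.32 = 4324.53
Landed cost (A) = invoice 112939.21 + 4324.53 + duty 24820.83 = 142084.57
Supplier B (CIF):
The CIF price already equals the CIF value: 101824.48
Import duty = 101824.48 × 21.9% = 22299.56
Buyer bears (B): 1196.07 + 457.23 + 2273.32 = 3926.62
Landed cost (B) = invoice 101824.48 + 3926.62 + duty 22299.56 = 128050.66
Difference = |142084.57 − 128050.66| = 14033.91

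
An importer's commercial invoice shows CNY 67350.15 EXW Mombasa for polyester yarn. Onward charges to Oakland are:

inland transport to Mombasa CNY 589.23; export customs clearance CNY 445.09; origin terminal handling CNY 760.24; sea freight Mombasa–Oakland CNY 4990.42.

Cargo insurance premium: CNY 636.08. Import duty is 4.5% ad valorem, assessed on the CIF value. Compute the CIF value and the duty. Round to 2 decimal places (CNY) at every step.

CIF value: CNY 74771.21; import duty: CNY 3364.70

CIF = EXW price + pre-shipment costs + freight + insurance
CIF = 67350.15 + 589.23 + 445.09 + 760.24 + 4990.42 + 636.08 = 74771.21
Import duty = 74771.21 × 4.5% = 3364.70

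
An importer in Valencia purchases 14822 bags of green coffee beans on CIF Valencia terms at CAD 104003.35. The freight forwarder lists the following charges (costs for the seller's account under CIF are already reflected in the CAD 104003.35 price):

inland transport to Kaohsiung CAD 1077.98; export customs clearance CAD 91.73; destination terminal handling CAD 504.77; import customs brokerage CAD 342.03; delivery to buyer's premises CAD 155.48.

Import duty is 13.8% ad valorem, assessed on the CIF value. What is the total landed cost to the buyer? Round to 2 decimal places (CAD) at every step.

CIF: the seller pays costs through ocean freight and marine insurance to the destination port.
Already in the invoice (seller's account under CIF): inland to port, export clearance — exclude.
The CIF price already equals the CIF value: 104003.35
Import duty = 104003.35 × 13.8% = 14352.46
Buyer bears: destination terminal 504.77 + brokerage 342.03 + delivery 155.48 + duty 14352.46 = 15354.74
Landed cost = invoice 104003.35 + 15354.74 = 119358.09

Total landed cost: CAD 119358.09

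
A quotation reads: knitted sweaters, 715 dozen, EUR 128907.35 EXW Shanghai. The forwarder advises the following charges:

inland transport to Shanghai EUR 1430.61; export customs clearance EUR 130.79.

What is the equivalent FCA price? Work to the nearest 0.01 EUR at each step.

FCA price: EUR 130468.75

From EXW to FCA, the seller additionally bears: inland to port, export clearance.
FCA price = 128907.35 + 1430.61 + 130.79 = 130468.75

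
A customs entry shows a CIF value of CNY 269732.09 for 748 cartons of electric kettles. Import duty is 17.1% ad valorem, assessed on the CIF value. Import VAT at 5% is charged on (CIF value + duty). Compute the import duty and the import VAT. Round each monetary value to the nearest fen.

Import duty = 269732.09 × 17.1% = 46124.19
VAT base = CIF + duty = 269732.09 + 46124.19 = 315856.28
Import VAT = 315856.28 × 5% = 15792.81

Import duty: CNY 46124.19; import VAT: CNY 15792.81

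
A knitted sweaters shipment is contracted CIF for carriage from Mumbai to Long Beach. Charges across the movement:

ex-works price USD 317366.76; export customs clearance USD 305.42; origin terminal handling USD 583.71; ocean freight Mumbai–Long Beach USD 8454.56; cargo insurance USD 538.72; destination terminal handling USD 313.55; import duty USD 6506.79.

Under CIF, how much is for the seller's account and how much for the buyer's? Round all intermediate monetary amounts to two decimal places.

CIF: the seller pays costs through ocean freight and marine insurance to the destination port.
Seller's account: goods 317366.76 + export clearance 305.42 + origin terminal 583.71 + freight 8454.56 + insurance 538.72 = 327249.17
Buyer's account: destination terminal 313.55 + duty 6506.79 = 6820.34

Seller: USD 327249.17; buyer: USD 6820.34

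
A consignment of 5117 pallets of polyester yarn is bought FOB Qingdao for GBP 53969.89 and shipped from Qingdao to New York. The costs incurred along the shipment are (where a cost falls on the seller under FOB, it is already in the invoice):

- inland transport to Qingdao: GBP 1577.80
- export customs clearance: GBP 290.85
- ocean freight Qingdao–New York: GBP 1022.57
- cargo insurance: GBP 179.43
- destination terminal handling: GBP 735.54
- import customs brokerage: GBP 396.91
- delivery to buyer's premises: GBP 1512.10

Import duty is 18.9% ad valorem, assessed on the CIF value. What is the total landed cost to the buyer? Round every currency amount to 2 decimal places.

Total landed cost: GBP 68243.93

FOB: the seller bears costs until goods are on board at the origin port; the buyer bears freight, insurance and all costs thereafter.
Already in the invoice (seller's account under FOB): inland to port, export clearance — exclude.
CIF value = FOB price + freight + insurance = 53969.89 + 1022.57 + 179.43 = 55171.89
Import duty = 55171.89 × 18.9% = 10427.49
Buyer bears: freight 1022.57 + insurance 179.43 + destination terminal 735.54 + brokerage 396.91 + delivery 1512.10 + duty 10427.49 = 14274.04
Landed cost = invoice 53969.89 + 14274.04 = 68243.93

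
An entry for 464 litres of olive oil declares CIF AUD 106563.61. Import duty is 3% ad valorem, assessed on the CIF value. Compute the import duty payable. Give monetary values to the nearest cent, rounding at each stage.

Import duty: AUD 3196.91

Import duty = 106563.61 × 3% = 3196.91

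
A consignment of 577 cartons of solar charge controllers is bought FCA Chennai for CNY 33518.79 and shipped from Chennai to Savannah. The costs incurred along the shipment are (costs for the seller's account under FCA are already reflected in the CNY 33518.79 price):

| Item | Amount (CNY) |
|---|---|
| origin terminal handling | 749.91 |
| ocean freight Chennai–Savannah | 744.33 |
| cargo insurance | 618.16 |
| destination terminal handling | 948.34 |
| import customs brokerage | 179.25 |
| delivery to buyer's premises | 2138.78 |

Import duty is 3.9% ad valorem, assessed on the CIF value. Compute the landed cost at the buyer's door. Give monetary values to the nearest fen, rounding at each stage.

FCA: the seller delivers export-cleared goods to the carrier; the buyer bears costs from that point.
CIF value = FCA price + origin terminal + freight + insurance = 33518.79 + 749.91 + 744.33 + 618.16 = 35631.19
Import duty = 35631.19 × 3.9% = 1389.62
Buyer bears: origin terminal 749.91 + freight 744.33 + insurance 618.16 + destination terminal 948.34 + brokerage 179.25 + delivery 2138.78 + duty 1389.62 = 6768.39
Landed cost = invoice 33518.79 + 6768.39 = 40287.18

Total landed cost: CNY 40287.18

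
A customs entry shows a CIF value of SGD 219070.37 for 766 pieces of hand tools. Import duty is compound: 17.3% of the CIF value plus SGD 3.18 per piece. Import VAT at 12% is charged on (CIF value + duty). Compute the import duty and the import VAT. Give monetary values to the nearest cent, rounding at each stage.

Import duty: SGD 40335.05; import VAT: SGD 31128.65

Ad valorem component: 219070.37 × 17.3% = 37899.17
Specific component: 766 × 3.18 = 2435.88
Import duty = 37899.17 + 2435.88 = 40335.05
VAT base = CIF + duty = 219070.37 + 40335.05 = 259405.42
Import VAT = 259405.42 × 12% = 31128.65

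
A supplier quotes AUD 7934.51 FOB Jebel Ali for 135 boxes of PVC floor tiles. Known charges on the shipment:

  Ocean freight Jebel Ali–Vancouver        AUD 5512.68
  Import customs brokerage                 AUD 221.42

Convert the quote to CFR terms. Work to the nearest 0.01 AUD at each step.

Not relevant to the conversion: brokerage — on the buyer under both terms; not part of either seller's price.
From FOB to CFR, the seller additionally bears: freight.
CFR price = 7934.51 + 5512.68 = 13447.19

CFR price: AUD 13447.19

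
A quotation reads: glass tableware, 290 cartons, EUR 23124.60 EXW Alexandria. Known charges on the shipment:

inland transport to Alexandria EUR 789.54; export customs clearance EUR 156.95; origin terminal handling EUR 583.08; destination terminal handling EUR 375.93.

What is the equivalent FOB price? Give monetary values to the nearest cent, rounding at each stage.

Not relevant to the conversion: destination terminal — on the buyer under both terms; not part of either seller's price.
From EXW to FOB, the seller additionally bears: inland to port, export clearance, origin terminal.
FOB price = 23124.60 + 789.54 + 156.95 + 583.08 = 24654.17

FOB price: EUR 24654.17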